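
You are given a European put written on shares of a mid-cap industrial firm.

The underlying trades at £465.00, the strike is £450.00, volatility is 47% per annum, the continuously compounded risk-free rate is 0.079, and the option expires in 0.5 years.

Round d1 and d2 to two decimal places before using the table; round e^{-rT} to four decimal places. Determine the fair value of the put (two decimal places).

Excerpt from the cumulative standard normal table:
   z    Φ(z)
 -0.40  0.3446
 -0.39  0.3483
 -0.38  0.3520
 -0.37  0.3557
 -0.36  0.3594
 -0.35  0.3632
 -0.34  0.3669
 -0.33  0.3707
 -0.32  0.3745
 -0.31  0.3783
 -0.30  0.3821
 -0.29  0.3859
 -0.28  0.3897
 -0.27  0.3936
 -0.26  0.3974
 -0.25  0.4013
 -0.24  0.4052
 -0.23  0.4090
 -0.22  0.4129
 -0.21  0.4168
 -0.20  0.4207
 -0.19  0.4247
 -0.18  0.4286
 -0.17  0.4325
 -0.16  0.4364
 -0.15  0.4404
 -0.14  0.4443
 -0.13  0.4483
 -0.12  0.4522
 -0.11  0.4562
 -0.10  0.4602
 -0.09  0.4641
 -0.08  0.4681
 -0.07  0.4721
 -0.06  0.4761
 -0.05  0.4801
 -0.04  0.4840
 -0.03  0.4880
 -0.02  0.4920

£44.00

σ√T = 0.47 × 0.7071 = 0.3323
ln(S/K) + (r + σ²/2)T = ln(465/450) + (0.079 + 0.47²/2)·0.5 = 0.0328 + 0.0947 = 0.1275
d₁ = 0.1275 / 0.3323 = 0.3837 which rounds to 0.38
d₂ = d₁ − σ√T = 0.3837 − 0.3323 = 0.0513 which rounds to 0.05
exp(−rT) = exp(−0.079·0.5) = 0.9613
N(−d₂) = N(-0.05) = 0.4801;  N(−d₁) = N(-0.38) = 0.3520
P = 450·0.9613·0.4801 − 465·0.3520 = 207.6841 − 163.6800 = 44.0041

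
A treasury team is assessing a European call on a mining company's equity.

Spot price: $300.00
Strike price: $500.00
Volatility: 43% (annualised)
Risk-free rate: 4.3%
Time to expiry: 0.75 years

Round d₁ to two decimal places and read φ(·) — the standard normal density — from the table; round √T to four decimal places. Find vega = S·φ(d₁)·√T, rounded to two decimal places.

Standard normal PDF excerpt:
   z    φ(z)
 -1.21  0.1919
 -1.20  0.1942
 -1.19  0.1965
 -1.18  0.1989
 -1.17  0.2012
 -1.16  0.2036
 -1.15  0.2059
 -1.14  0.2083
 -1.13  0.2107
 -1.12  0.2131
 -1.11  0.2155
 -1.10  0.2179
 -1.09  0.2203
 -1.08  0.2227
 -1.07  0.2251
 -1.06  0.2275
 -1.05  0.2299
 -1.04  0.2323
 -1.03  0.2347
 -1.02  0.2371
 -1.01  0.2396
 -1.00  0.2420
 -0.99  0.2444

56.61

σ√T = 0.43 × 0.8660 = 0.3724
d₁ = [ln(300/500) + (0.043 + ½·0.43²)·0.75] / (σ√T) = (-0.5108 + 0.1016) / 0.3724 = -1.0989 ⇒ -1.10
√T = √0.75 = 0.8660
φ(d₁) = φ(-1.10) = 0.2179
vega = S·φ(d₁)·√T = 300·0.2179·0.8660 = 56.6104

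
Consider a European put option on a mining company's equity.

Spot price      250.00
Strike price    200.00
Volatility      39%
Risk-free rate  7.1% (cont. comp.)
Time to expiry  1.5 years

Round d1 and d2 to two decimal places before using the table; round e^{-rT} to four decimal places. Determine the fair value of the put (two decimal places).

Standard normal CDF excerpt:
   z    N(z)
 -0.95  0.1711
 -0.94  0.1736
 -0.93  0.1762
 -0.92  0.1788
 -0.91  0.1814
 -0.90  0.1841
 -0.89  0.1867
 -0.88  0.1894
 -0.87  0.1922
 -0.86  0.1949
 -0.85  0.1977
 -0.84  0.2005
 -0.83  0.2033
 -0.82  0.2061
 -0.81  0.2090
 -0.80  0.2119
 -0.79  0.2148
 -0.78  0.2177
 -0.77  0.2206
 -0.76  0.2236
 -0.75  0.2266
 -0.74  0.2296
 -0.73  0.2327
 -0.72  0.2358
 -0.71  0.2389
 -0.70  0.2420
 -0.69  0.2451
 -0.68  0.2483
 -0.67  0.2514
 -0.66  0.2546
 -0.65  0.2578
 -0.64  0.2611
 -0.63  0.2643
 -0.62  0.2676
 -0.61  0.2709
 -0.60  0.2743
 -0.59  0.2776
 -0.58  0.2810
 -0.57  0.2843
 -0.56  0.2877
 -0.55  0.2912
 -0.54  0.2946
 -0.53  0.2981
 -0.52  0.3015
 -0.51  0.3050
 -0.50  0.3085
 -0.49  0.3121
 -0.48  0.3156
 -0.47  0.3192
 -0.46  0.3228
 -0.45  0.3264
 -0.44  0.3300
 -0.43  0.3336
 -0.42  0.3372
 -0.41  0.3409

14.64

σ√T = 0.39 × 1.2247 = 0.4777
d₁ = [ln(250/200) + (0.071 + 0.39²/2)·1.5] / 0.4777 = [0.2231 + 0.2206] / 0.4777 = 0.9290 ≈ 0.93
d₂ = d₁ − σ√T = 0.9290 − 0.4777 = 0.4513 ≈ 0.45
exp(−rT) = exp(−0.071·1.5) = 0.8990
N(−d₂) = N(-0.45) = 0.3264;  N(−d₁) = N(-0.93) = 0.1762
P = 200·0.8990·0.3264 − 250·0.1762 = 58.6867 − 44.0500 = 14.6367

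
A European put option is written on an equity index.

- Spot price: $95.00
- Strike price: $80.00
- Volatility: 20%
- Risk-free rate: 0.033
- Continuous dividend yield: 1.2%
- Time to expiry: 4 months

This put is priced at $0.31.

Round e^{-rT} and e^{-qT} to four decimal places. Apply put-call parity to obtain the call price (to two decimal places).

e^(−qT) = e^(−0.012·0.3333) = 0.9960;  e^(−rT) = e^(−0.033·0.3333) = 0.9891
Put-call parity: C − P = S·e^(−qT) − K·e^(−rT) = 95·0.9960 − 80·0.9891 = 94.6200 − 79.1280 = 15.4920
C = P + (C − P) = 0.31 + (15.4920) = 15.8020

$15.80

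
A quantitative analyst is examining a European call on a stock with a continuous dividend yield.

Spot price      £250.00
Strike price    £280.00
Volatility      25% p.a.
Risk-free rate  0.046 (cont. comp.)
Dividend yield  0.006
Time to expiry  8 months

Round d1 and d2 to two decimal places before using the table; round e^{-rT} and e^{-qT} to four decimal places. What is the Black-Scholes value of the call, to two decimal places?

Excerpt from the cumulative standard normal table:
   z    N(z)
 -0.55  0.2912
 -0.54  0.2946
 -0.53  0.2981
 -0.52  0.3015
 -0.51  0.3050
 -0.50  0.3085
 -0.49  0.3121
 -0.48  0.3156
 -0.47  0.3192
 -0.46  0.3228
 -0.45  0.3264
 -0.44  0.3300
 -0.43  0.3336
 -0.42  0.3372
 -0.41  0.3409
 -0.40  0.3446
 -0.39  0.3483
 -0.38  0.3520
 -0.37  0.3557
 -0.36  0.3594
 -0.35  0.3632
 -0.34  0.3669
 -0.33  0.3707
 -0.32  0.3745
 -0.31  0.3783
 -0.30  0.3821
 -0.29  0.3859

T = 0.6667;  σ√T = 0.2041
ln(S/K) + (r − q + σ²/2)T = ln(250/280) + (0.046 − 0.006 + 0.25²/2)·0.6667 = -0.1133 + 0.0475 = -0.0658
d₁ = -0.0658 / 0.2041 = -0.3225 ⇒ -0.32
d₂ = d₁ − σ√T = -0.3225 − 0.2041 = -0.5266 ⇒ -0.53
e^(−qT) = e^(−0.006·0.6667) = 0.9960;  e^(−rT) = e^(−0.046·0.6667) = 0.9698
N(d₁) = N(-0.32) = 0.3745;  N(d₂) = N(-0.53) = 0.2981
C = 250·0.9960·0.3745 − 280·0.9698·0.2981 = 93.2505 − 80.9473 = 12.3032

£12.30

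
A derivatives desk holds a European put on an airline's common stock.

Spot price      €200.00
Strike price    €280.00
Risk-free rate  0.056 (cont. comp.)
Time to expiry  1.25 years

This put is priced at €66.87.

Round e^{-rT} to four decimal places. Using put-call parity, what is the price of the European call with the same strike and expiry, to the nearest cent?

€5.80

exp(−rT) = exp(−0.056·1.25) = 0.9324
Put-call parity: C − P = S − K·e^(−rT) = 200 − 280·0.9324 = 200 − 261.0720 = -61.0720
C = P + (C − P) = 66.87 + (-61.0720) = 5.7980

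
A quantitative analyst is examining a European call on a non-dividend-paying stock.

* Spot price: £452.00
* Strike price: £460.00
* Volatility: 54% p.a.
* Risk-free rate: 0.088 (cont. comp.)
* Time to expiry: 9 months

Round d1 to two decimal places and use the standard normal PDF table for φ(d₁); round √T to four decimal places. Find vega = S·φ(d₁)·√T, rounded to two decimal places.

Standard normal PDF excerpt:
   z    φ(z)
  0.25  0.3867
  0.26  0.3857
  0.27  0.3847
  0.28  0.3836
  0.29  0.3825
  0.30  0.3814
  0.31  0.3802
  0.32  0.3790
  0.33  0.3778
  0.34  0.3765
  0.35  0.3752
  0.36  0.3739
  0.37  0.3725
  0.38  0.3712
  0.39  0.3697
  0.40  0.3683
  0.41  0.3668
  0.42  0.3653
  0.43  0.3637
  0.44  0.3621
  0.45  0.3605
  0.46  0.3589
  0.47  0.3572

σ√T = 0.54 × 0.8660 = 0.4677
d₁ = [ln(452/460) + (0.088 + ½·0.54²)·0.75] / (σ√T) = (-0.0175 + 0.1754) / 0.4677 = 0.3374 → 0.34
√T = √0.75 = 0.8660
φ(d₁) = φ(0.34) = 0.3765
vega = S·φ(d₁)·√T = 452·0.3765·0.8660 = 147.3741
(Call and put vega coincide under Black-Scholes.)

147.37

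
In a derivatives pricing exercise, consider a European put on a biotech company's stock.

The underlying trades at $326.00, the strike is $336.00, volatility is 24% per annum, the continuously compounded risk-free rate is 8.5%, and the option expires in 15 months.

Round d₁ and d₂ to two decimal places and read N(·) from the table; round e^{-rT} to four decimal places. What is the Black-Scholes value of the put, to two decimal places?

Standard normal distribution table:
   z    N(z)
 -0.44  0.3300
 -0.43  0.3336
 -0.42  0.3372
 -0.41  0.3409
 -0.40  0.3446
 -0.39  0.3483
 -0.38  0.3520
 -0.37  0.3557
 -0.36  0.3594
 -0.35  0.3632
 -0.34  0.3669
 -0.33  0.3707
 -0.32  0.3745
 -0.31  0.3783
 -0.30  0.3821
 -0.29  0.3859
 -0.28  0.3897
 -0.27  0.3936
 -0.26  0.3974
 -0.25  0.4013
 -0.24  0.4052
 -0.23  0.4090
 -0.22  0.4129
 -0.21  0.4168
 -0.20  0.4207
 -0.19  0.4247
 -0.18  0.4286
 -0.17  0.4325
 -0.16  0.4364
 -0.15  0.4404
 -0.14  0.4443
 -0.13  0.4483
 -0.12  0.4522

$23.13

σ√T = 0.24 × 1.1180 = 0.2683
ln(S/K) + (r + σ²/2)T = ln(326/336) + (0.085 + 0.24²/2)·1.25 = -0.0302 + 0.1423 = 0.1120
d₁ = 0.1120 / 0.2683 = 0.4175 ⇒ 0.42
d₂ = d₁ − σ√T = 0.4175 − 0.2683 = 0.1492 ⇒ 0.15
e^(−rT) = e^(−0.085·1.25) = 0.8992
N(−d₂) = N(-0.15) = 0.4404;  N(−d₁) = N(-0.42) = 0.3372
P = 336·0.8992·0.4404 − 326·0.3372 = 133.0586 − 109.9272 = 23.1314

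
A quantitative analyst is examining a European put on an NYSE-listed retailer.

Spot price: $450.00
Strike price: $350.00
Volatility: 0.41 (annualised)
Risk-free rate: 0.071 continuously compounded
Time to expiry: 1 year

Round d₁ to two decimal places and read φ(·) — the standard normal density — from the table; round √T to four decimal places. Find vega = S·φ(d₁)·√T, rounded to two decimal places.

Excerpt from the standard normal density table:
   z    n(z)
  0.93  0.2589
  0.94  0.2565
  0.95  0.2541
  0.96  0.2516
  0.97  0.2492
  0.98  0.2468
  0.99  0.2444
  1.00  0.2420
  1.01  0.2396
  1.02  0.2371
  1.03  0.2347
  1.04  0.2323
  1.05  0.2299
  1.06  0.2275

σ√T = 0.41·√1 = 0.4100
d₁ = [ln(450/350) + (0.071 + ½·0.41²)·1] / (σ√T) = (0.2513 + 0.1550) / 0.4100 = 0.9911 → 0.99
√T = √1 = 1.0000
φ(d₁) = φ(0.99) = 0.2444
vega = S·φ(d₁)·√T = 450·0.2444·1.0000 = 109.9800

109.98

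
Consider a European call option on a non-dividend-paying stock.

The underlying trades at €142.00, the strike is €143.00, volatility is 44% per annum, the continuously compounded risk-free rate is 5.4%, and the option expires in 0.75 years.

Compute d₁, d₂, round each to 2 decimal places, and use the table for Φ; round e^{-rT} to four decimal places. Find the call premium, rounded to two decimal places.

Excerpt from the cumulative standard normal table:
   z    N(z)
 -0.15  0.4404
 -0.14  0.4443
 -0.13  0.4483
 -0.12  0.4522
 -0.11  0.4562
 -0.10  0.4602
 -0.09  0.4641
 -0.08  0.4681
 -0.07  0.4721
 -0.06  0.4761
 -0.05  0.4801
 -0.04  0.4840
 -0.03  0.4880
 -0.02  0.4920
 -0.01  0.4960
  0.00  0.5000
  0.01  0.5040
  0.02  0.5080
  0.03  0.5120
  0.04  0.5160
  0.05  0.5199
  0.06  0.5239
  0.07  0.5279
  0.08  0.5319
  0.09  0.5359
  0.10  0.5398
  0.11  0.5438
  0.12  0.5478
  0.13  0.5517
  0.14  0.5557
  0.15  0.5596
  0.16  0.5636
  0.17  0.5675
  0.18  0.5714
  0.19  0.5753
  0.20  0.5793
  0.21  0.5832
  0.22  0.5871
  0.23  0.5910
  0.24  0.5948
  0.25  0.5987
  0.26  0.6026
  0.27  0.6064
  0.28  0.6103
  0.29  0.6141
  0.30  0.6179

T = 0.75;  σ√T = 0.3811
d₁ = [ln(142/143) + (0.054 + 0.44²/2)·0.75] / 0.3811 = [-0.0070 + 0.1131] / 0.3811 = 0.2784 → 0.28
d₂ = d₁ − σ√T = 0.2784 − 0.3811 = -0.1027 → -0.10
e^(−rT) = e^(−0.054·0.75) = 0.9603
N(d₁) = N(0.28) = 0.6103;  N(d₂) = N(-0.10) = 0.4602
C = 142·0.6103 − 143·0.9603·0.4602 = 86.6626 − 63.1960 = 23.4666

€23.47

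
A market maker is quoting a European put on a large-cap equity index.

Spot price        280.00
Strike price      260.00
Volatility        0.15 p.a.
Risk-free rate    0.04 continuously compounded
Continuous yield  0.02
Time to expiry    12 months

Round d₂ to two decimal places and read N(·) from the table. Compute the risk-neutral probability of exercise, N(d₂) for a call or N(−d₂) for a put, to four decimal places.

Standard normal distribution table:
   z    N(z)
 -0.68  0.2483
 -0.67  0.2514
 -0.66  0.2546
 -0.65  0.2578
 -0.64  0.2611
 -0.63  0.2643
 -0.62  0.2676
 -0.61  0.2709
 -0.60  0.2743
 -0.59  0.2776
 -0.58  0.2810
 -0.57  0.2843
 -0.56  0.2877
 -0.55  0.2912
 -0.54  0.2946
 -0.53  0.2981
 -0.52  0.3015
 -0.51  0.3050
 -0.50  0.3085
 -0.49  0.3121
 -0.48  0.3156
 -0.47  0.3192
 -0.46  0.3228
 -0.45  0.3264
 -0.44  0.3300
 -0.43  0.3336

0.2912

σ√T = 0.15·√1 = 0.1500
ln(S/K) + (r − q + σ²/2)T = ln(280/260) + (0.04 − 0.02 + 0.15²/2)·1 = 0.0741 + 0.0312 = 0.1054
d₁ = 0.1054 / 0.1500 = 0.7024 ≈ 0.70
d₂ = d₁ − σ√T = 0.7024 − 0.1500 = 0.5524 ≈ 0.55
Pr(exercise) under Q = N(−d₂) = N(-0.55) = 0.2912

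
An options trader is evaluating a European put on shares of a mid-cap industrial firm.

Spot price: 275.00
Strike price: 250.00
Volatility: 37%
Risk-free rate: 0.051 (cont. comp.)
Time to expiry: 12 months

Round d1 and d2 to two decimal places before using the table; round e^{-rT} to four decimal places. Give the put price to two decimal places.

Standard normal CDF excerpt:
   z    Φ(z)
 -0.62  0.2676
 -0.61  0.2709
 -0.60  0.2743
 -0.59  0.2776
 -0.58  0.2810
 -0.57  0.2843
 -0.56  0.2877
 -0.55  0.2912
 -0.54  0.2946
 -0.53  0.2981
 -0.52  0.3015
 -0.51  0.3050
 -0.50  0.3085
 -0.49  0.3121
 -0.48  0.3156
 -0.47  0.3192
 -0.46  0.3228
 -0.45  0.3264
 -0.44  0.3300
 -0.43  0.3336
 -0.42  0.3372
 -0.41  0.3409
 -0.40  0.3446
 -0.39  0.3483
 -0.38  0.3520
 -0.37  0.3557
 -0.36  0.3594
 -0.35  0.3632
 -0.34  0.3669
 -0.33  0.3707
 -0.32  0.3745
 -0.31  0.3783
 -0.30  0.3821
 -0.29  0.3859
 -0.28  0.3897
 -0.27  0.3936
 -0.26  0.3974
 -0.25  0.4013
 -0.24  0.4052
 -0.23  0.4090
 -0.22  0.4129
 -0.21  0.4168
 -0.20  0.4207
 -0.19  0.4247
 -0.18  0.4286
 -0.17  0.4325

T = 1;  σ√T = 0.3700
d₁ = [ln(275/250) + (0.051 + ½·0.37²)·1] / (σ√T) = (0.0953 + 0.1195) / 0.3700 = 0.5804 → 0.58
d₂ = 0.5804 − 0.3700 = 0.2104 → 0.21
exp(−rT) = exp(−0.051·1) = 0.9503
P = 250·0.9503·N(-0.21) − 275·N(-0.58) = 250·0.9503·0.4168 − 275·0.2810 = 99.0213 − 77.2750 = 21.7463

21.75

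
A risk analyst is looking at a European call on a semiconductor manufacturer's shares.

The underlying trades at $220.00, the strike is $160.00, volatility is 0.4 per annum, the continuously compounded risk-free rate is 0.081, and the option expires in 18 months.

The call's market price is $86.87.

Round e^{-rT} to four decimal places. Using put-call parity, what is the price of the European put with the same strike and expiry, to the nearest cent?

$8.57

exp(−rT) = exp(−0.081·1.5) = 0.8856
Put-call parity: C − P = S − K·e^(−rT) = 220 − 160·0.8856 = 220 − 141.6960 = 78.3040
P = C − (C − P) = 86.87 − (78.3040) = 8.5660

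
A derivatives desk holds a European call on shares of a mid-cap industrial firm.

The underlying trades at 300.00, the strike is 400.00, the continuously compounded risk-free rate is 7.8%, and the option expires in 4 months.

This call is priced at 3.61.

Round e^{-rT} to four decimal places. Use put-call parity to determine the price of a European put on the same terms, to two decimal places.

e^(−rT) = e^(−0.078·0.3333) = 0.9743
Put-call parity: C − P = S − K·e^(−rT) = 300 − 400·0.9743 = 300 − 389.7200 = -89.7200
P = C − (C − P) = 3.61 − (-89.7200) = 93.3300

93.33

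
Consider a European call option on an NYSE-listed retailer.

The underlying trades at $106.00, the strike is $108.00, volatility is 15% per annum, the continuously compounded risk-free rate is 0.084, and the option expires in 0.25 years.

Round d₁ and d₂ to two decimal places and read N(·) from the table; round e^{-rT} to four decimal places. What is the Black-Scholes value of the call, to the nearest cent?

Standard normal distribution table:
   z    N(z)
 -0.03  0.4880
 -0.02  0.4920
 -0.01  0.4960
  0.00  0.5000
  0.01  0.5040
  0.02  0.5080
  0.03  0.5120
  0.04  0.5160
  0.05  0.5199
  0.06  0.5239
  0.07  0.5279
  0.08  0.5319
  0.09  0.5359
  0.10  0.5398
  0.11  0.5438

$3.50

σ√T = 0.15·√0.25 = 0.0750
d₁ = [ln(106/108) + (0.084 + 0.15²/2)·0.25] / 0.0750 = [-0.0187 + 0.0238] / 0.0750 = 0.0683 ⇒ 0.07
d₂ = d₁ − σ√T = 0.0683 − 0.0750 = -0.0067 ⇒ -0.01
exp(−rT) = exp(−0.084·0.25) = 0.9792
C = 106·N(0.07) − 108·0.9792·N(-0.01) = 106·0.5279 − 108·0.9792·0.4960 = 55.9574 − 52.4538 = 3.5036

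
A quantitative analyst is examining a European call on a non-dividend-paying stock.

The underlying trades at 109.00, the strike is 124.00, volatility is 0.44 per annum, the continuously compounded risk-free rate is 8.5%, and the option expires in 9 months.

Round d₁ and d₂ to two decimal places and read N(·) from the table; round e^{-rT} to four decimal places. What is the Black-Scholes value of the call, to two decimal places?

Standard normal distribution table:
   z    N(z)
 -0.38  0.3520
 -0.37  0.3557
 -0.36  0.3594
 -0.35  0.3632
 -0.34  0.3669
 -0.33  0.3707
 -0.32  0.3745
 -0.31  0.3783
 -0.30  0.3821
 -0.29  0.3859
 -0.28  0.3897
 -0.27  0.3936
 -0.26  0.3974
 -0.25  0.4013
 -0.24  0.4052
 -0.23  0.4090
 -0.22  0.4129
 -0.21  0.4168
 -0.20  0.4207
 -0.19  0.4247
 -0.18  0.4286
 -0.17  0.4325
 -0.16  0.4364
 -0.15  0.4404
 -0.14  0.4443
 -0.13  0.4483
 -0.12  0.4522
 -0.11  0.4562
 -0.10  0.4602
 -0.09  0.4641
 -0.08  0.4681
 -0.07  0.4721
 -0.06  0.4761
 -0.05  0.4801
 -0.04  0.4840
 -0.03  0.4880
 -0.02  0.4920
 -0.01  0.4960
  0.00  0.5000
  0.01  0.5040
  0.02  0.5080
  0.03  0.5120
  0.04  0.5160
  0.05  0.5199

σ√T = 0.44·√0.75 = 0.3811
d₁ = [ln(109/124) + (0.085 + ½·0.44²)·0.75] / (σ√T) = (-0.1289 + 0.1364) / 0.3811 = 0.0195 which rounds to 0.02
d₂ = 0.0195 − 0.3811 = -0.3616 which rounds to -0.36
exp(−rT) = exp(−0.085·0.75) = 0.9382
C = 109·N(0.02) − 124·0.9382·N(-0.36) = 109·0.5080 − 124·0.9382·0.3594 = 55.3720 − 41.8114 = 13.5606

13.56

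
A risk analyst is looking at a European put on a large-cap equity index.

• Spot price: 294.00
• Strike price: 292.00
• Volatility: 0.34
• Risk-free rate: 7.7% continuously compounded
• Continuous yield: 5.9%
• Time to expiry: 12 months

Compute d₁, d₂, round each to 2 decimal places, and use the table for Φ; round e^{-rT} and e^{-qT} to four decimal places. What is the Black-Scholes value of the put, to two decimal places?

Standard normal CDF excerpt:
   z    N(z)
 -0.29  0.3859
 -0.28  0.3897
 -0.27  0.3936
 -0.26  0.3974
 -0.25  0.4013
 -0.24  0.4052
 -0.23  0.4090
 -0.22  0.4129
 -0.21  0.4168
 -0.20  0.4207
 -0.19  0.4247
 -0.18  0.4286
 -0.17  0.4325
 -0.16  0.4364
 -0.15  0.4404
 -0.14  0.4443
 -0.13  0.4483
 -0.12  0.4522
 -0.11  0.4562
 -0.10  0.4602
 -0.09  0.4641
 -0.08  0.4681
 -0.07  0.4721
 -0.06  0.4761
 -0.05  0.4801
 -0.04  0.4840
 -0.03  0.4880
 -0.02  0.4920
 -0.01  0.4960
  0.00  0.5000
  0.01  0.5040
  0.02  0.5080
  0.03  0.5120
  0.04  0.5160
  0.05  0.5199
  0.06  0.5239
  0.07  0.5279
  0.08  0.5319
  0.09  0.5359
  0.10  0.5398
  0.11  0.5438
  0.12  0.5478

33.64

σ√T = 0.34 × 1.0000 = 0.3400
ln(S/K) + (r − q + σ²/2)T = ln(294/292) + (0.077 − 0.059 + 0.34²/2)·1 = 0.0068 + 0.0758 = 0.0826
d₁ = 0.0826 / 0.3400 = 0.2430 ≈ 0.24
d₂ = d₁ − σ√T = 0.2430 − 0.3400 = -0.0970 ≈ -0.10
e^(−qT) = e^(−0.059·1) = 0.9427;  e^(−rT) = e^(−0.077·1) = 0.9259
N(−d₂) = N(0.10) = 0.5398;  N(−d₁) = N(-0.24) = 0.4052
P = 292·0.9259·0.5398 − 294·0.9427·0.4052 = 145.9418 − 112.3027 = 33.6391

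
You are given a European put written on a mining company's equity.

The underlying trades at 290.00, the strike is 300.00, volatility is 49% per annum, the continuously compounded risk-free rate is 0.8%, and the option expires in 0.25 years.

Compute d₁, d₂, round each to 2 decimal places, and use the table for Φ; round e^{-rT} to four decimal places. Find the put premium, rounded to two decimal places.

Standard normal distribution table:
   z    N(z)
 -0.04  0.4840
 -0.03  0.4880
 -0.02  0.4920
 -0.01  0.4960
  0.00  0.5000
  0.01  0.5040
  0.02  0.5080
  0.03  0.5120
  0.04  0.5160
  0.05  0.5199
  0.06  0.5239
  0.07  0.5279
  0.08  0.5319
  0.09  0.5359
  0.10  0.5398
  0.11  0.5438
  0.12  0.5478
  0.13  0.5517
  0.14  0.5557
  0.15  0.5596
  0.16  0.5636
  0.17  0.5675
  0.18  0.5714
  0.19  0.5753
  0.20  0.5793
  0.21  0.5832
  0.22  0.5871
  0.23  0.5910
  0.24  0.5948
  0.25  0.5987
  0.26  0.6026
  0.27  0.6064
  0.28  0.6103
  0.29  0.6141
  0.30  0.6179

σ√T = 0.49 × 0.5000 = 0.2450
ln(S/K) + (r + σ²/2)T = ln(290/300) + (0.008 + 0.49²/2)·0.25 = -0.0339 + 0.0320 = -0.0019
d₁ = -0.0019 / 0.2450 = -0.0077 ⇒ -0.01
d₂ = d₁ − σ√T = -0.0077 − 0.2450 = -0.2527 ⇒ -0.25
exp(−rT) = exp(−0.008·0.25) = 0.9980
P = 300·0.9980·N(0.25) − 290·N(0.01) = 300·0.9980·0.5987 − 290·0.5040 = 179.2508 − 146.1600 = 33.0908

33.09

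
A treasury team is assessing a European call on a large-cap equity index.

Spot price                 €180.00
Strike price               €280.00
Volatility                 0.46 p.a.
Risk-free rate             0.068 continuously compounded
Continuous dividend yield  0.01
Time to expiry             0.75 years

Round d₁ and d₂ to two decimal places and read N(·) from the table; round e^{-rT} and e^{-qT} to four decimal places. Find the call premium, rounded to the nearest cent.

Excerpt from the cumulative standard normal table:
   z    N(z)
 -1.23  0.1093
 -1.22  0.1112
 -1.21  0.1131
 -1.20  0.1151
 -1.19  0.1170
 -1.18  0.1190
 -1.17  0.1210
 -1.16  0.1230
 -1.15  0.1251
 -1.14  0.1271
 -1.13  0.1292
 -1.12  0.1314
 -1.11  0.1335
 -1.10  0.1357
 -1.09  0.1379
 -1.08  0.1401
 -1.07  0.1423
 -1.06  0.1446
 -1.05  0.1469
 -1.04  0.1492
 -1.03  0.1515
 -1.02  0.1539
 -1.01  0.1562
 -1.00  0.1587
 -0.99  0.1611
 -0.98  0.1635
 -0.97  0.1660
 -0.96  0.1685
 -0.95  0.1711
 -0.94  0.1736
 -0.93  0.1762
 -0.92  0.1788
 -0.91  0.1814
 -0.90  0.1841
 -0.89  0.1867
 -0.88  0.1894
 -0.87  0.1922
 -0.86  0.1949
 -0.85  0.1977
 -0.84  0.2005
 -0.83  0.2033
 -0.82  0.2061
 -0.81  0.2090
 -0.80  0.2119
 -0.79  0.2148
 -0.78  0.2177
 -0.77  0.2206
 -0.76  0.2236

σ√T = 0.46·√0.75 = 0.3984
d₁ = [ln(180/280) + (0.068 − 0.01 + 0.46²/2)·0.75] / 0.3984 = [-0.4418 + 0.1229] / 0.3984 = -0.8007 which rounds to -0.80
d₂ = d₁ − σ√T = -0.8007 − 0.3984 = -1.1991 which rounds to -1.20
exp(−qT) = exp(−0.01·0.75) = 0.9925;  exp(−rT) = exp(−0.068·0.75) = 0.9503
N(d₁) = N(-0.80) = 0.2119;  N(d₂) = N(-1.20) = 0.1151
C = 180·0.9925·0.2119 − 280·0.9503·0.1151 = 37.8559 − 30.6263 = 7.2297

€7.23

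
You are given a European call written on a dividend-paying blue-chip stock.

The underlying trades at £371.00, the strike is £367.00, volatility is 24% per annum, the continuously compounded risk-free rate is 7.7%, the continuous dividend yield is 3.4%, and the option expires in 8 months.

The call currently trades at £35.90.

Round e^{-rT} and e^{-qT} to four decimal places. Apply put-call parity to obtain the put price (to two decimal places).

£21.86

exp(−qT) = exp(−0.034·0.6667) = 0.9776;  exp(−rT) = exp(−0.077·0.6667) = 0.9500
Put-call parity: C − P = S·e^(−qT) − K·e^(−rT) = 371·0.9776 − 367·0.9500 = 362.6896 − 348.6500 = 14.0396
P = C − (C − P) = 35.90 − (14.0396) = 21.8604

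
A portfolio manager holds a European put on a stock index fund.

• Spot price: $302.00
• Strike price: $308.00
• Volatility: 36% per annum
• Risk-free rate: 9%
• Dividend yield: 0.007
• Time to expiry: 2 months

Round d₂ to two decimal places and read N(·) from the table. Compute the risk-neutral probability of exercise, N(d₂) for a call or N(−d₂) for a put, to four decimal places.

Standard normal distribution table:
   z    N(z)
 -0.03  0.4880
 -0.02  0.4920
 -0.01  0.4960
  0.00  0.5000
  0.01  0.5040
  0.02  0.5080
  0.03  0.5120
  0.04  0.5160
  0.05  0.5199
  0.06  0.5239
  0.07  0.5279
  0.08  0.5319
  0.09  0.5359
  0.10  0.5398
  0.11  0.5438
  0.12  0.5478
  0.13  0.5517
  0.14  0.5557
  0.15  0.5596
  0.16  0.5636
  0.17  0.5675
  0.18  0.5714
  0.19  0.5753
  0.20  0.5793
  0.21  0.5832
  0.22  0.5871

0.5438

σ√T = 0.36·√0.1667 = 0.1470
ln(S/K) + (r − q + σ²/2)T = ln(302/308) + (0.09 − 0.007 + 0.36²/2)·0.1667 = -0.0197 + 0.0246 = 0.0050
d₁ = 0.0050 / 0.1470 = 0.0338 ≈ 0.03
d₂ = d₁ − σ√T = 0.0338 − 0.1470 = -0.1132 ≈ -0.11
Pr(exercise) under Q = N(−d₂) = N(0.11) = 0.5438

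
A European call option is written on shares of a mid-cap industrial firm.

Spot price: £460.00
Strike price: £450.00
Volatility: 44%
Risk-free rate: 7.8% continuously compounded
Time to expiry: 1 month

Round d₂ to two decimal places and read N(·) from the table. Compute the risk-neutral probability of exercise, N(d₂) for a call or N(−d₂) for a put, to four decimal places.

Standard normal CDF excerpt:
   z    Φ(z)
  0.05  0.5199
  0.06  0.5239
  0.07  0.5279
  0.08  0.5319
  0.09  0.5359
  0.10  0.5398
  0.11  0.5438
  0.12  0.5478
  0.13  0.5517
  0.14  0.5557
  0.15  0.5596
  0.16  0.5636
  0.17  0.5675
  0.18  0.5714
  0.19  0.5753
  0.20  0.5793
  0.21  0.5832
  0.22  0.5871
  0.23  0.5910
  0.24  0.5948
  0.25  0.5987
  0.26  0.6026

0.5636

σ√T = 0.44 × 0.2887 = 0.1270
d₁ = [ln(460/450) + (0.078 + 0.44²/2)·0.08333] / 0.1270 = [0.0220 + 0.0146] / 0.1270 = 0.2877 → 0.29
d₂ = d₁ − σ√T = 0.2877 − 0.1270 = 0.1607 → 0.16
Risk-neutral Pr[S_T > K] = N(d₂) = N(0.16) = 0.5636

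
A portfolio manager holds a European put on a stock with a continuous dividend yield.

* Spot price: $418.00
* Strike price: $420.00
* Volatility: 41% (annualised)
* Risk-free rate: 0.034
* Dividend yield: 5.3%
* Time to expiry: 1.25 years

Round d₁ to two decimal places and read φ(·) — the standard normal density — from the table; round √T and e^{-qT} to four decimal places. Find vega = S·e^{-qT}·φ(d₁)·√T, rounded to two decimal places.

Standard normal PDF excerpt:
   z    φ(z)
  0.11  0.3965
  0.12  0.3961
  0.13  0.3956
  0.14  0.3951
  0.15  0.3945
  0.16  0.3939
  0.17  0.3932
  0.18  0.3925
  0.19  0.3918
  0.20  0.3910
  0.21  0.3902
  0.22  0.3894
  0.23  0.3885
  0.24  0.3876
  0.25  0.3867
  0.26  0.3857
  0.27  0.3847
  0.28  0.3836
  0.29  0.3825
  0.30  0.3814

171.97

σ√T = 0.41 × 1.1180 = 0.4584
d₁ = [ln(418/420) + (0.034 − 0.053 + 0.41²/2)·1.25] / 0.4584 = [-0.0048 + 0.0813] / 0.4584 = 0.1670 ⇒ 0.17
√T = √1.25 = 1.1180
φ(d₁) = φ(0.17) = 0.3932
exp(−qT) = exp(−0.053·1.25) = 0.9359
vega = S·exp(−qT)·φ(d₁)·√T = 418·0.9359·0.3932·1.1180 = 171.9733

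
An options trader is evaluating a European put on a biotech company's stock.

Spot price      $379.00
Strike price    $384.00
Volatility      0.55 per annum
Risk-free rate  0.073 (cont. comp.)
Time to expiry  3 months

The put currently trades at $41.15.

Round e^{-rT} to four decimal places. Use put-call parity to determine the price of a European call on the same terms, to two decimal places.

$43.10

e^(−rT) = e^(−0.073·0.25) = 0.9819
Put-call parity: C − P = S − K·e^(−rT) = 379 − 384·0.9819 = 379 − 377.0496 = 1.9504
C = P + (C − P) = 41.15 + (1.9504) = 43.1004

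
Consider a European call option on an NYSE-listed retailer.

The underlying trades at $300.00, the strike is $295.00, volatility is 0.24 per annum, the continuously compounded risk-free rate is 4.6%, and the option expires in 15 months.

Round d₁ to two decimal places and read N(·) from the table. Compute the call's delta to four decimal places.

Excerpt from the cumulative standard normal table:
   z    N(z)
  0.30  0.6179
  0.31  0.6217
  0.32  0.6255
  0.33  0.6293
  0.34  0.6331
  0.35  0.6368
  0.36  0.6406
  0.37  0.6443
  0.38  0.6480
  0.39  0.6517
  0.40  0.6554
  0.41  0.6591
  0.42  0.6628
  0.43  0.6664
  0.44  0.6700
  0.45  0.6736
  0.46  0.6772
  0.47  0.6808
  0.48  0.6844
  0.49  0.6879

0.6591

σ√T = 0.24 × 1.1180 = 0.2683
d₁ = [ln(300/295) + (0.046 + ½·0.24²)·1.25] / (σ√T) = (0.0168 + 0.0935) / 0.2683 = 0.4111 ≈ 0.41
N(d₁) = N(0.41) = 0.6591
Δ_call = N(d₁) = 0.6591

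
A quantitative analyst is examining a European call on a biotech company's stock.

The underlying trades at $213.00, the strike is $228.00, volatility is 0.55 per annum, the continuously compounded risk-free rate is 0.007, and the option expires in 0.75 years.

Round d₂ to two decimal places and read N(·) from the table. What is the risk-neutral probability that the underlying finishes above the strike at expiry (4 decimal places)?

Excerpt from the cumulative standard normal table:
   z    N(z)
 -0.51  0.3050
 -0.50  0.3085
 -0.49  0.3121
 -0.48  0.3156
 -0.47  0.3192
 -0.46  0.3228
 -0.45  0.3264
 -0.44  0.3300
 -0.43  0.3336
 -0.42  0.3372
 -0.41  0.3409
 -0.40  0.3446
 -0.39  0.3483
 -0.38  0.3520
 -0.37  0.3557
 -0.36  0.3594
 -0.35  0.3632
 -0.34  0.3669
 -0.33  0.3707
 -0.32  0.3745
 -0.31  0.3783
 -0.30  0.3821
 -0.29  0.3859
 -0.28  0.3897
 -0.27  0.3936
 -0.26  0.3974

σ√T = 0.55 × 0.8660 = 0.4763
ln(S/K) + (r + σ²/2)T = ln(213/228) + (0.007 + 0.55²/2)·0.75 = -0.0681 + 0.1187 = 0.0506
d₁ = 0.0506 / 0.4763 = 0.1063 ≈ 0.11
d₂ = d₁ − σ√T = 0.1063 − 0.4763 = -0.3700 ≈ -0.37
Risk-neutral Pr[S_T > K] = N(d₂) = N(-0.37) = 0.3557

0.3557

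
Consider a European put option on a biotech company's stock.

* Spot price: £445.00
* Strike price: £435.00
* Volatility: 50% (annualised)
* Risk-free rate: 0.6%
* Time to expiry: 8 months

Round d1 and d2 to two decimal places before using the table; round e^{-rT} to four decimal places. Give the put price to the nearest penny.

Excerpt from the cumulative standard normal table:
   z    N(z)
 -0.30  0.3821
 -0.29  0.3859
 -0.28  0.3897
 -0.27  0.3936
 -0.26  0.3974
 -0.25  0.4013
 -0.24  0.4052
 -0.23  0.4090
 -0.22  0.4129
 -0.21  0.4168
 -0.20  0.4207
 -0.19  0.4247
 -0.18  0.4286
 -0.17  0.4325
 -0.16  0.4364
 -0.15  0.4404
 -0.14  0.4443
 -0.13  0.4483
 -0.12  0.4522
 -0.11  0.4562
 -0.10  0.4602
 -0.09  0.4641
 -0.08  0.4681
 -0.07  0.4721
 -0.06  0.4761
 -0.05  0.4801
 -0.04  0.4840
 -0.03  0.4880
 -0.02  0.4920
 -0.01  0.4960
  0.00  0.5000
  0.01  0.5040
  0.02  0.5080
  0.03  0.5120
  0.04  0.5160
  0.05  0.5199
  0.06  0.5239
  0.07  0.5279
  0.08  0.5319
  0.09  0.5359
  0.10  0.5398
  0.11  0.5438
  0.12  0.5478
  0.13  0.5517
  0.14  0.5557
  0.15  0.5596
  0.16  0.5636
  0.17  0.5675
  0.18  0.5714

T = 0.6667;  σ√T = 0.4082
ln(S/K) + (r + σ²/2)T = ln(445/435) + (0.006 + 0.5²/2)·0.6667 = 0.0227 + 0.0873 = 0.1101
d₁ = 0.1101 / 0.4082 = 0.2696 which rounds to 0.27
d₂ = d₁ − σ√T = 0.2696 − 0.4082 = -0.1387 which rounds to -0.14
e^(−rT) = e^(−0.006·0.6667) = 0.9960
N(−d₂) = N(0.14) = 0.5557;  N(−d₁) = N(-0.27) = 0.3936
P = 435·0.9960·0.5557 − 445·0.3936 = 240.7626 − 175.1520 = 65.6106

£65.61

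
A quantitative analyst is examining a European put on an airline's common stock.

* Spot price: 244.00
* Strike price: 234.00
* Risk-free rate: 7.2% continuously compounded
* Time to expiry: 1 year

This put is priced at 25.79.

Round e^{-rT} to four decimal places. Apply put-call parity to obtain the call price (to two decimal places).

52.05

exp(−rT) = exp(−0.072·1) = 0.9305
Put-call parity: C − P = S − K·e^(−rT) = 244 − 234·0.9305 = 244 − 217.7370 = 26.2630
C = P + (C − P) = 25.79 + (26.2630) = 52.0530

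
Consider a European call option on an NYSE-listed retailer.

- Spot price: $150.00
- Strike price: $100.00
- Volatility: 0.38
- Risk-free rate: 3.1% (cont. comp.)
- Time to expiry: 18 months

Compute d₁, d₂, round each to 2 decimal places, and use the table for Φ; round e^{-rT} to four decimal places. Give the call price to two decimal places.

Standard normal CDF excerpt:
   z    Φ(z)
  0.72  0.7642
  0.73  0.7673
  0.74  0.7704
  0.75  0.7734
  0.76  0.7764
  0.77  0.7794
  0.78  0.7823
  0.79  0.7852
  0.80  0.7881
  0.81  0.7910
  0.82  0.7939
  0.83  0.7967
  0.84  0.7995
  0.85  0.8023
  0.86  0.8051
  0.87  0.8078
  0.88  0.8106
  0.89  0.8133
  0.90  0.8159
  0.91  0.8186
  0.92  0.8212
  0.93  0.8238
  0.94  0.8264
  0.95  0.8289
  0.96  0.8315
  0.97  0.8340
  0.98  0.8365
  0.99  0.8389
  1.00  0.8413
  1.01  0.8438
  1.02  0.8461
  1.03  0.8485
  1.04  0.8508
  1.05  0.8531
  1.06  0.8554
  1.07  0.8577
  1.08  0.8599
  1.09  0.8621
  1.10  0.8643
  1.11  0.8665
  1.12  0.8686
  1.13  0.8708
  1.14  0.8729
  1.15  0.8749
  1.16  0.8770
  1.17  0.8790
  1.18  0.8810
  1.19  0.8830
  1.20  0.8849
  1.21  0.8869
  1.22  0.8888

σ√T = 0.38 × 1.2247 = 0.4654
d₁ = [ln(150/100) + (0.031 + 0.38²/2)·1.5] / 0.4654 = [0.4055 + 0.1548] / 0.4654 = 1.2038 ≈ 1.20
d₂ = d₁ − σ√T = 1.2038 − 0.4654 = 0.7384 ≈ 0.74
e^(−rT) = e^(−0.031·1.5) = 0.9546
N(d₁) = N(1.20) = 0.8849;  N(d₂) = N(0.74) = 0.7704
C = 150·0.8849 − 100·0.9546·0.7704 = 132.7350 − 73.5424 = 59.1926

$59.19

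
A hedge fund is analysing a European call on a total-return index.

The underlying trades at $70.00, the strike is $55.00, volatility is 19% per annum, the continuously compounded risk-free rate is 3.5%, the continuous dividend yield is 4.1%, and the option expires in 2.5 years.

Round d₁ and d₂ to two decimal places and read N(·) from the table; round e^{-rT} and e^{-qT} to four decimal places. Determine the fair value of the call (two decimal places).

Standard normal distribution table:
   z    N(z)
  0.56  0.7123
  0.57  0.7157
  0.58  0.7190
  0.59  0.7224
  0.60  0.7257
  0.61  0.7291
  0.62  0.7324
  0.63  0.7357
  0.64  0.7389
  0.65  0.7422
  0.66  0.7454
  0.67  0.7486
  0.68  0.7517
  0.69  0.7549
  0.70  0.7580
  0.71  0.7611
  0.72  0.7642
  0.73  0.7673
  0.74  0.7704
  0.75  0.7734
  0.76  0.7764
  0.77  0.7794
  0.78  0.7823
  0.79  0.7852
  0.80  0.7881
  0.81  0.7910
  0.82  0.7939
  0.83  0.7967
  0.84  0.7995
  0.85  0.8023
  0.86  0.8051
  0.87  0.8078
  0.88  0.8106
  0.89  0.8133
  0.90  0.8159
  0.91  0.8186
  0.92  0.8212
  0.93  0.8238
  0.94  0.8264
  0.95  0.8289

$14.98

σ√T = 0.19 × 1.5811 = 0.3004
ln(S/K) + (r − q + σ²/2)T = ln(70/55) + (0.035 − 0.041 + 0.19²/2)·2.5 = 0.2412 + 0.0301 = 0.2713
d₁ = 0.2713 / 0.3004 = 0.9030 ⇒ 0.90
d₂ = d₁ − σ√T = 0.9030 − 0.3004 = 0.6026 ⇒ 0.60
e^(−qT) = e^(−0.041·2.5) = 0.9026;  e^(−rT) = e^(−0.035·2.5) = 0.9162
N(d₁) = N(0.90) = 0.8159;  N(d₂) = N(0.60) = 0.7257
C = 70·0.9026·0.8159 − 55·0.9162·0.7257 = 51.5502 − 36.5687 = 14.9814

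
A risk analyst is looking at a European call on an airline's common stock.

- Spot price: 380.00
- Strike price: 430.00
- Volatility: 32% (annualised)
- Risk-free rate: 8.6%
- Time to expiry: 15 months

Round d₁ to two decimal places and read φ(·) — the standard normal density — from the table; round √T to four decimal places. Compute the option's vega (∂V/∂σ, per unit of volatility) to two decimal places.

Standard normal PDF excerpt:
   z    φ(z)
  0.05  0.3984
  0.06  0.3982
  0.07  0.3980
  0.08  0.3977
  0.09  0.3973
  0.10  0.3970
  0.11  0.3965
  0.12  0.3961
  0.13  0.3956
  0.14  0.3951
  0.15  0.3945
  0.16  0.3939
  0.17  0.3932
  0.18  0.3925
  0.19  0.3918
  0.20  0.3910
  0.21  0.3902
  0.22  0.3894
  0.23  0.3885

σ√T = 0.32 × 1.1180 = 0.3578
d₁ = [ln(380/430) + (0.086 + 0.32²/2)·1.25] / 0.3578 = [-0.1236 + 0.1715] / 0.3578 = 0.1338 which rounds to 0.13
√T = √1.25 = 1.1180
φ(d₁) = φ(0.13) = 0.3956
vega = S·φ(d₁)·√T = 380·0.3956·1.1180 = 168.0667

168.07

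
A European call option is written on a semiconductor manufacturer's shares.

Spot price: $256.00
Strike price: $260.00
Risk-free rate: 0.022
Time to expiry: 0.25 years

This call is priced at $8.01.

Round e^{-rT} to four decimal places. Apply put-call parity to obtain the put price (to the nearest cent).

$10.58

e^(−rT) = e^(−0.022·0.25) = 0.9945
Put-call parity: C − P = S − K·e^(−rT) = 256 − 260·0.9945 = 256 − 258.5700 = -2.5700
P = C − (C − P) = 8.01 − (-2.5700) = 10.5800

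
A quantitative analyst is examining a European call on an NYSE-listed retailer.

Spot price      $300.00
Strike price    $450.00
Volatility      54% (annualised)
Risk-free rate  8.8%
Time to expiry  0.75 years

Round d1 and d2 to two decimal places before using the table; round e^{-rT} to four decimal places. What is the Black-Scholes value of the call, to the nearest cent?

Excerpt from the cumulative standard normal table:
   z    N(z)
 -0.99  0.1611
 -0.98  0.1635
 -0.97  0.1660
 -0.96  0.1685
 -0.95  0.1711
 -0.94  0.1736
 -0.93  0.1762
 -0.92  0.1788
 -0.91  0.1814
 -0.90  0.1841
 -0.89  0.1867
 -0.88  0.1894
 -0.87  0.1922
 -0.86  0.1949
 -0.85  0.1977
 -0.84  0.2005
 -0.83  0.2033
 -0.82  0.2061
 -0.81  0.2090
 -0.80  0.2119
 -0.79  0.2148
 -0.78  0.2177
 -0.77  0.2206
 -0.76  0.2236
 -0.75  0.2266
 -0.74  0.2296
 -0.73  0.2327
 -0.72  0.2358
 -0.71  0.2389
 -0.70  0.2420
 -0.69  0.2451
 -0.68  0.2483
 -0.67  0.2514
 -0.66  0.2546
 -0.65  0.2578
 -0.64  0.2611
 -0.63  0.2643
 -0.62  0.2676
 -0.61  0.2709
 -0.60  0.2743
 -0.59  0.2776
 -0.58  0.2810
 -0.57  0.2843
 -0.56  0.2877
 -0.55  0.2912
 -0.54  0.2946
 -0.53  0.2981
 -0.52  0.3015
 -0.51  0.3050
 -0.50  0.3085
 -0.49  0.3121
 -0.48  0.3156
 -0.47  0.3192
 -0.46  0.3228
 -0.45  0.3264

σ√T = 0.54·√0.75 = 0.4677
d₁ = [ln(300/450) + (0.088 + ½·0.54²)·0.75] / (σ√T) = (-0.4055 + 0.1754) / 0.4677 = -0.4921 which rounds to -0.49
d₂ = -0.4921 − 0.4677 = -0.9597 which rounds to -0.96
exp(−rT) = exp(−0.088·0.75) = 0.9361
N(d₁) = N(-0.49) = 0.3121;  N(d₂) = N(-0.96) = 0.1685
C = 300·0.3121 − 450·0.9361·0.1685 = 93.6300 − 70.9798 = 22.6502

$22.65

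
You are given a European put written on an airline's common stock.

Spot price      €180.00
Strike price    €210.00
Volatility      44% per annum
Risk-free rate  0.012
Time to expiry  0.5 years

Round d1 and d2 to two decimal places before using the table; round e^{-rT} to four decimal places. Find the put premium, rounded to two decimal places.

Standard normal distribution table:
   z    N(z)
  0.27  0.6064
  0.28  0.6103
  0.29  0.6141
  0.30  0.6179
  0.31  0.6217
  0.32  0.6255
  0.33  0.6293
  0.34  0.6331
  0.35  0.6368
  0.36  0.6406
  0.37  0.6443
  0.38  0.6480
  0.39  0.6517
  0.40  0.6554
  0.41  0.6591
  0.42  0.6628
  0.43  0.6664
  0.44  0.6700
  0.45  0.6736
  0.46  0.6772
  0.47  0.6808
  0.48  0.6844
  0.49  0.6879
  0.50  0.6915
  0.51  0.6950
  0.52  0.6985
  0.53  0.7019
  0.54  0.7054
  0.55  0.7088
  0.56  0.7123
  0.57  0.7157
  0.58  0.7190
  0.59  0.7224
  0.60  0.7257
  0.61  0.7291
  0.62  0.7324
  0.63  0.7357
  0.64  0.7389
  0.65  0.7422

€40.98

T = 0.5;  σ√T = 0.3111
d₁ = [ln(180/210) + (0.012 + ½·0.44²)·0.5] / (σ√T) = (-0.1542 + 0.0544) / 0.3111 = -0.3206 which rounds to -0.32
d₂ = -0.3206 − 0.3111 = -0.6317 which rounds to -0.63
e^(−rT) = e^(−0.012·0.5) = 0.9940
N(−d₂) = N(0.63) = 0.7357;  N(−d₁) = N(0.32) = 0.6255
P = 210·0.9940·0.7357 − 180·0.6255 = 153.5700 − 112.5900 = 40.9800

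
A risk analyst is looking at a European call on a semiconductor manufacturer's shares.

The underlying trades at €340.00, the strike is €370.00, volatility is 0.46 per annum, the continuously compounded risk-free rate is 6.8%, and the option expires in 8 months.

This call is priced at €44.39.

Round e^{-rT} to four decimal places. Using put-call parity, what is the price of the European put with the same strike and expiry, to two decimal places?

e^(−rT) = e^(−0.068·0.6667) = 0.9557
Put-call parity: C − P = S − K·e^(−rT) = 340 − 370·0.9557 = 340 − 353.6090 = -13.6090
P = C − (C − P) = 44.39 − (-13.6090) = 57.9990

€58.00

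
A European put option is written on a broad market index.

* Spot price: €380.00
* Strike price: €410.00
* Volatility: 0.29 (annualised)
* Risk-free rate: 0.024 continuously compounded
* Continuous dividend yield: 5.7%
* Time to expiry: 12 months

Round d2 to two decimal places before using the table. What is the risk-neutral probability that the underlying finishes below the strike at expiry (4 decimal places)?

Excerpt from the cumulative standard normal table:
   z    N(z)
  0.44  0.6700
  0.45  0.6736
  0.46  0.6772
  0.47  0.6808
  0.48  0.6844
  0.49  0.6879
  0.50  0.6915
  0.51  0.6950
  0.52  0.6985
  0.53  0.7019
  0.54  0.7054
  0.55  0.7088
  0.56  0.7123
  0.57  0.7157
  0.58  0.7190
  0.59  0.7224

T = 1;  σ√T = 0.2900
d₁ = [ln(380/410) + (0.024 − 0.057 + ½·0.29²)·1] / (σ√T) = (-0.0760 + 0.0090) / 0.2900 = -0.2308 → -0.23
d₂ = -0.2308 − 0.2900 = -0.5208 → -0.52
Risk-neutral Pr[S_T < K] = N(−d₂) = N(0.52) = 0.6985

0.6985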